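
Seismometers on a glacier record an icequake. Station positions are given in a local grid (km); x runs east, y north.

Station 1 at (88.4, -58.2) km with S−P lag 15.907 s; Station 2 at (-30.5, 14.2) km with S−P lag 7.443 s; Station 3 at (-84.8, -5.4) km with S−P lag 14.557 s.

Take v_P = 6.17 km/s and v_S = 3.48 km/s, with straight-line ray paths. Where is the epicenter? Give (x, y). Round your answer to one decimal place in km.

(18.5, 47.8)

Distance from S−P lag: d = Δt · v_P v_S / (v_P − v_S) = Δt · (6.17·3.48)/(6.17−3.48) ≈ 7.9820·Δt.
So d_Station 1 = 126.97, d_Station 2 = 59.41, d_Station 3 = 116.19 km.
Circle about each station: (x − 88.4)² + (y + 58.2)² = 126.97²; (x + 30.5)² + (y − 14.2)² = 59.41²; (x + 84.8)² + (y + 5.4)² = 116.19².
Subtracting pairs of circle equations eliminates x²+y² and gives linear equations (the radical axes):
-237.8 x + 144.8 y = 2521.92
-346.4 x + 105.6 y = -1360.34
Solving the 2×2 system: x ≈ 18.5, y ≈ 47.8 km.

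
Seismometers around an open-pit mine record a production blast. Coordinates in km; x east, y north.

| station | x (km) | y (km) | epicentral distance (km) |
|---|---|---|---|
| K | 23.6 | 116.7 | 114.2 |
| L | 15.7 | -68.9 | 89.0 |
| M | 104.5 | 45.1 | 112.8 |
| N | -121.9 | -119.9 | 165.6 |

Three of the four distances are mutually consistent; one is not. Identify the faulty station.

Solve using three stations at a time. Using K, L, N (subtract circle equations pairwise → linear system) gives (x, y) ≈ (-21.6, 11.9).
Distances from that point to each station vs reported:
  K: calculated 114.2 vs reported 114.2 → residual 0.0 km
  L: calculated 89.0 vs reported 89.0 → residual 0.0 km
  M: calculated 130.4 vs reported 112.8 → residual 17.6 km
  N: calculated 165.6 vs reported 165.6 → residual 0.0 km
K, L, N are mutually consistent (residuals ≈ 0); M is off by 17.6 km.

M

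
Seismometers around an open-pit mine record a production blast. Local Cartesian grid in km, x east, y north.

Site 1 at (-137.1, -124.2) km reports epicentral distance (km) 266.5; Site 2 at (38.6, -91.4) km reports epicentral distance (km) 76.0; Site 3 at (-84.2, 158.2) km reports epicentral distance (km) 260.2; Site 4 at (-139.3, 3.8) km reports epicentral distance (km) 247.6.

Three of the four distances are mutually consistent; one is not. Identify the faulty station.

Site 2

Solve using three stations at a time. Using Site 1, Site 3, Site 4 (subtract circle equations pairwise → linear system) gives (x, y) ≈ (107.7, -18.0).
Distances from that point to each station vs reported:
  Site 1: calculated 266.8 vs reported 266.5 → residual 0.3 km
  Site 2: calculated 100.8 vs reported 76.0 → residual 24.8 km
  Site 3: calculated 260.5 vs reported 260.2 → residual 0.3 km
  Site 4: calculated 247.9 vs reported 247.6 → residual 0.3 km
Site 1, Site 3, Site 4 are mutually consistent (residuals ≈ 0); Site 2 is off by 24.8 km.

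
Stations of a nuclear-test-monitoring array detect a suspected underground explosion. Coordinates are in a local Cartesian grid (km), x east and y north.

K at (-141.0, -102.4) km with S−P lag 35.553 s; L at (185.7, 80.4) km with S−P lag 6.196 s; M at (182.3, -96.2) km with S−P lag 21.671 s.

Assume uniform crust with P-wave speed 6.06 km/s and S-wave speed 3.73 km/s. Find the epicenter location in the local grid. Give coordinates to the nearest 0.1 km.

x ≈ 132.3 km, y ≈ 108.0 km

Distance from S−P lag: d = Δt · v_P v_S / (v_P − v_S) = Δt · (6.06·3.73)/(6.06−3.73) ≈ 9.7012·Δt.
So d_K = 344.91, d_L = 60.11, d_M = 210.23 km.
Circle about each station: (x + 141.0)² + (y + 102.4)² = 344.91²; (x − 185.7)² + (y − 80.4)² = 60.11²; (x − 182.3)² + (y + 96.2)² = 210.23².
Subtracting pairs of circle equations eliminates x²+y² and gives linear equations (the radical axes):
653.4 x + 365.6 y = 125931.59
646.6 x + 12.4 y = 86887.23
Solving the 2×2 system: x ≈ 132.3, y ≈ 108.0 km.
Check against K (with the unrounded x, y): √((x + 141.0)²+(y + 102.4)²) = 344.91 ≈ 344.91 km. ✓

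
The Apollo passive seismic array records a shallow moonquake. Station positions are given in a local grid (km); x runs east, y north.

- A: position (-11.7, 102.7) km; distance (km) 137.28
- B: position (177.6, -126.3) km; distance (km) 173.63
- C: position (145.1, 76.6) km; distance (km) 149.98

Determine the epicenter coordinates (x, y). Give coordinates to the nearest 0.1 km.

Circle about each station: (x + 11.7)² + (y − 102.7)² = 137.28²; (x − 177.6)² + (y + 126.3)² = 173.63²; (x − 145.1)² + (y − 76.6)² = 149.98².
Subtracting the A equation from the B and C equations removes the quadratic terms:
378.6 x − 458.0 y = 25507.69
313.6 x − 52.2 y = 12589.19
Solving the 2×2 system: x ≈ 35.8, y ≈ -26.1 km.

35.8 km east, -26.1 km north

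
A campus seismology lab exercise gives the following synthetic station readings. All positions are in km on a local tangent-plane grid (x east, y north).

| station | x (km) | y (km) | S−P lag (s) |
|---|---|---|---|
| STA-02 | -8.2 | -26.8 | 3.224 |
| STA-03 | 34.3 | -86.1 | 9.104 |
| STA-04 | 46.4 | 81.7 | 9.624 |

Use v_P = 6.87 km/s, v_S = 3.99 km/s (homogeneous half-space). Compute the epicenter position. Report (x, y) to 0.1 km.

Distance from S−P lag: d = Δt · v_P v_S / (v_P − v_S) = Δt · (6.87·3.99)/(6.87−3.99) ≈ 9.5178·Δt.
So d_STA-02 = 30.69, d_STA-03 = 86.65, d_STA-04 = 91.60 km.
Circle about each station: (x + 8.2)² + (y + 26.8)² = 30.69²; (x − 34.3)² + (y + 86.1)² = 86.65²; (x − 46.4)² + (y − 81.7)² = 91.60².
Subtracting pairs of circle equations eliminates x²+y² and gives linear equations (the radical axes):
85.0 x − 118.6 y = 1237.87
109.2 x + 217.0 y = 593.69
Solving the 2×2 system: x ≈ 10.8, y ≈ -2.7 km.

(10.8, -2.7)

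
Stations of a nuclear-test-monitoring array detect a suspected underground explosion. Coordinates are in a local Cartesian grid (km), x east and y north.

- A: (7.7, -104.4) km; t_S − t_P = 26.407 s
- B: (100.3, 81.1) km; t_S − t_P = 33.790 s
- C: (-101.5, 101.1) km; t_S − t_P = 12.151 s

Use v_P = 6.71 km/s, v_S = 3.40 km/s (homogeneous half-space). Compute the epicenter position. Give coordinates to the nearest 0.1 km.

-124.6 km east, 20.6 km north

Distance from S−P lag: d = Δt · v_P v_S / (v_P − v_S) = Δt · (6.71·3.40)/(6.71−3.40) ≈ 6.8924·Δt.
So d_A = 182.01, d_B = 232.90, d_C = 83.75 km.
Circle about each station: (x − 7.7)² + (y + 104.4)² = 182.01²; (x − 100.3)² + (y − 81.1)² = 232.90²; (x + 101.5)² + (y − 101.1)² = 83.75².
Subtracting the A equation from the B and C equations removes the quadratic terms:
185.2 x + 371.0 y = -15436.12
-218.4 x + 411.0 y = 35678.39
Solving the 2×2 system: x ≈ -124.6, y ≈ 20.6 km.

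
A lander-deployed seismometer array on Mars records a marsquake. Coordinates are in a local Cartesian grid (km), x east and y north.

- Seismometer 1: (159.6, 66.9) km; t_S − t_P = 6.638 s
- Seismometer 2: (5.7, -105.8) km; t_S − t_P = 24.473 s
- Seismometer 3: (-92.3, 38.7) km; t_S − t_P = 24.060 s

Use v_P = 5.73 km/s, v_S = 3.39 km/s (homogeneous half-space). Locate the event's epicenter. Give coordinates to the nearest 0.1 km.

x ≈ 104.7 km, y ≈ 71.6 km

Distance from S−P lag: d = Δt · v_P v_S / (v_P − v_S) = Δt · (5.73·3.39)/(5.73−3.39) ≈ 8.3012·Δt.
So d_Seismometer 1 = 55.10, d_Seismometer 2 = 203.15, d_Seismometer 3 = 199.73 km.
Circle about each station: (x − 159.6)² + (y − 66.9)² = 55.10²; (x − 5.7)² + (y + 105.8)² = 203.15²; (x + 92.3)² + (y − 38.7)² = 199.73².
Subtracting pairs of circle equations eliminates x²+y² and gives linear equations (the radical axes):
-307.8 x − 345.4 y = -56955.55
-503.8 x − 56.4 y = -56786.85
Solving the 2×2 system: x ≈ 104.7, y ≈ 71.6 km.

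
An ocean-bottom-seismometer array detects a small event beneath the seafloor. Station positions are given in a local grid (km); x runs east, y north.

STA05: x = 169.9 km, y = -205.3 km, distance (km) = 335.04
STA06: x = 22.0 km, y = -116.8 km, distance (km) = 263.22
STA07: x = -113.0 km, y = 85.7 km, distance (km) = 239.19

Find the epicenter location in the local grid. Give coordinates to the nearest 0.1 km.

x ≈ 122.7 km, y ≈ 126.4 km

Circle about each station: (x − 169.9)² + (y + 205.3)² = 335.04²; (x − 22.0)² + (y + 116.8)² = 263.22²; (x + 113.0)² + (y − 85.7)² = 239.19².
Subtracting pairs of circle equations eliminates x²+y² and gives linear equations (the radical axes):
-295.8 x + 177.0 y = -13920.83
-565.8 x + 582.0 y = 4139.34
Solving the 2×2 system: x ≈ 122.7, y ≈ 126.4 km.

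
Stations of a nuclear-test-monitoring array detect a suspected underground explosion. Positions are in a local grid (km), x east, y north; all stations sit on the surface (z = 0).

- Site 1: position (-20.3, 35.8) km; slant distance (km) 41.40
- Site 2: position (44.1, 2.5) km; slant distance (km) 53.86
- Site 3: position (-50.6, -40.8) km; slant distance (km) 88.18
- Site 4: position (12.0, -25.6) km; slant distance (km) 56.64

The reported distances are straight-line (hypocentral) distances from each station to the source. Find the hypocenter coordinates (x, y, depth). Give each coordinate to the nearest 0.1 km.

Each station gives a sphere (x−x_i)² + (y−y_i)² + z² = d_i² (stations at z=0).
Subtracting the Site 1 sphere from Site 2 and Site 3: z² cancels, leaving linear equations in x and y:
128.8 x − 66.6 y = -929.61
-60.6 x − 153.2 y = -3530.48
Solving: x ≈ 3.901, y ≈ 21.502 km (keep extra digits for the depth step; rounded: 3.9, 21.5).
Then from the Site 1 sphere: z² = 41.40² − (x + 20.3)² − (y − 35.8)² with x = 3.901, y = 21.502, so z ≈ 30.395 ≈ 30.4 km.

x ≈ 3.9 km, y ≈ 21.5 km, depth ≈ 30.4 km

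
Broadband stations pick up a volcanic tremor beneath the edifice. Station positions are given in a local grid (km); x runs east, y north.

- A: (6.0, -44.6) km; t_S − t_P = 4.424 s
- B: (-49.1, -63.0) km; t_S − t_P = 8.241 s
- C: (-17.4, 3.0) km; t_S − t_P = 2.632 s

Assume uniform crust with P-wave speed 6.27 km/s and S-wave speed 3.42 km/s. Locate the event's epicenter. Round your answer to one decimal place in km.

(-9.6, -15.2)

Distance from S−P lag: d = Δt · v_P v_S / (v_P − v_S) = Δt · (6.27·3.42)/(6.27−3.42) ≈ 7.5240·Δt.
So d_A = 33.29, d_B = 62.01, d_C = 19.80 km.
Circle about each station: (x − 6.0)² + (y + 44.6)² = 33.29²; (x + 49.1)² + (y + 63.0)² = 62.01²; (x + 17.4)² + (y − 3.0)² = 19.80².
Subtracting the A equation from the B and C equations removes the quadratic terms:
-110.2 x − 36.8 y = 1617.63
-46.8 x + 95.2 y = -997.22
Solving the 2×2 system: x ≈ -9.6, y ≈ -15.2 km.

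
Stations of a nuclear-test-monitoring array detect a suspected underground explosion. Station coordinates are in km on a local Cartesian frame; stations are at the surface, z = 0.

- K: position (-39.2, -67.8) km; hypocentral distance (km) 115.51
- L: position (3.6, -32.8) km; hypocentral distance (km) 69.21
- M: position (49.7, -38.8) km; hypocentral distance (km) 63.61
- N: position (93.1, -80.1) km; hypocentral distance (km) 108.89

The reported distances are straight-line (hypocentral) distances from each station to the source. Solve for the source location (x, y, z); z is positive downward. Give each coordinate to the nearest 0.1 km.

x ≈ 39.6 km, y ≈ 1.7 km, depth ≈ 48.0 km

Each station gives a sphere (x−x_i)² + (y−y_i)² + z² = d_i² (stations at z=0).
Subtracting the K sphere from L and M: z² cancels, leaving linear equations in x and y:
85.6 x + 70.0 y = 3507.86
177.8 x + 58.0 y = 7138.38
Solving: x ≈ 39.597, y ≈ 1.691 km (keep extra digits for the depth step; rounded: 39.6, 1.7).
Then from the K sphere: z² = 115.51² − (x + 39.2)² − (y + 67.8)² with x = 39.597, y = 1.691, so z ≈ 48.006 ≈ 48.0 km.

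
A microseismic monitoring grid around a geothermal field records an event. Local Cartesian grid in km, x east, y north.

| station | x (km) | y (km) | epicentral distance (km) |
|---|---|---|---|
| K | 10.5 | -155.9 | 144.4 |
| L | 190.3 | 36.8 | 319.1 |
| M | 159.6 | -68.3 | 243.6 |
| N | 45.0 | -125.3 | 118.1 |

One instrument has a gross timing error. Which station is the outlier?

Solve using three stations at a time. Using L, M, N (subtract circle equations pairwise → linear system) gives (x, y) ≈ (-71.3, -145.9).
Distances from that point to each station vs reported:
  K: calculated 82.4 vs reported 144.4 → residual 62.0 km
  L: calculated 319.1 vs reported 319.1 → residual 0.0 km
  M: calculated 243.6 vs reported 243.6 → residual 0.0 km
  N: calculated 118.1 vs reported 118.1 → residual 0.0 km
L, M, N are mutually consistent (residuals ≈ 0); K is off by 62.0 km.

K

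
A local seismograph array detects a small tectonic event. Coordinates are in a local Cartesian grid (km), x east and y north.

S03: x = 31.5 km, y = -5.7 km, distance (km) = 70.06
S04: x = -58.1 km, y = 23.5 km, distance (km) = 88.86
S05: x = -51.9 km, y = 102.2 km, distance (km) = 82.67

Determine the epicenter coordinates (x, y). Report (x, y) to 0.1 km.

x ≈ 21.2 km, y ≈ 63.6 km

Circle about each station: (x − 31.5)² + (y + 5.7)² = 70.06²; (x + 58.1)² + (y − 23.5)² = 88.86²; (x + 51.9)² + (y − 102.2)² = 82.67².
Subtracting the S03 equation from the S04 and S05 equations removes the quadratic terms:
-179.2 x + 58.4 y = -84.58
-166.8 x + 215.8 y = 10187.78
Solving the 2×2 system: x ≈ 21.2, y ≈ 63.6 km.
Check against S03 (with the unrounded x, y): √((x − 31.5)²+(y + 5.7)²) = 70.05 ≈ 70.06 km. ✓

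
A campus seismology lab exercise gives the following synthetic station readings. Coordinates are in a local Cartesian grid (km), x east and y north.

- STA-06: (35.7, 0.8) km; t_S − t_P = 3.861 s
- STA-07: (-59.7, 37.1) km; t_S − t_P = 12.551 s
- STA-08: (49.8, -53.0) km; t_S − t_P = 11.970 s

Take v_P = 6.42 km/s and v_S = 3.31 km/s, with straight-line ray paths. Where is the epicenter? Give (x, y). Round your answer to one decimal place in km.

x ≈ 25.2 km, y ≈ 25.0 km

Distance from S−P lag: d = Δt · v_P v_S / (v_P − v_S) = Δt · (6.42·3.31)/(6.42−3.31) ≈ 6.8329·Δt.
So d_STA-06 = 26.38, d_STA-07 = 85.76, d_STA-08 = 81.79 km.
Circle about each station: (x − 35.7)² + (y − 0.8)² = 26.38²; (x + 59.7)² + (y − 37.1)² = 85.76²; (x − 49.8)² + (y + 53.0)² = 81.79².
Subtracting pairs of circle equations eliminates x²+y² and gives linear equations (the radical axes):
-190.8 x + 72.6 y = -2993.50
28.2 x − 107.6 y = -1979.79
Solving the 2×2 system: x ≈ 25.2, y ≈ 25.0 km.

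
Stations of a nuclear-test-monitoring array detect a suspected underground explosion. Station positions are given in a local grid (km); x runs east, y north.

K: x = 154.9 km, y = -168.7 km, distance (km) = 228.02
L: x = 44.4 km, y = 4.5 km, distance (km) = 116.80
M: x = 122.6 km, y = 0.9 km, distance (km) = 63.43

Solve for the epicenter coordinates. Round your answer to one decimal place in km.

(147.6, 59.2)

Circle about each station: (x − 154.9)² + (y + 168.7)² = 228.02²; (x − 44.4)² + (y − 4.5)² = 116.80²; (x − 122.6)² + (y − 0.9)² = 63.43².
Subtracting the K equation from the L and M equations removes the quadratic terms:
-221.0 x + 346.4 y = -12111.21
-64.6 x + 339.2 y = 10547.63
Solving the 2×2 system: x ≈ 147.6, y ≈ 59.2 km.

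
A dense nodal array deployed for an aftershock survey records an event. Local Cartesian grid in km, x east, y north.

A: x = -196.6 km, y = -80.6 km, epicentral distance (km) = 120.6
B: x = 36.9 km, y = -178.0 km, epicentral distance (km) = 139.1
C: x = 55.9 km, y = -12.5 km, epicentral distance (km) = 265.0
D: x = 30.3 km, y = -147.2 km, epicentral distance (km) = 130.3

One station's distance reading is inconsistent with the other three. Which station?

Solve using three stations at a time. Using A, B, D (subtract circle equations pairwise → linear system) gives (x, y) ≈ (-99.9, -152.7).
Distances from that point to each station vs reported:
  A: calculated 120.6 vs reported 120.6 → residual 0.0 km
  B: calculated 139.1 vs reported 139.1 → residual 0.0 km
  C: calculated 209.6 vs reported 265.0 → residual 55.4 km
  D: calculated 130.3 vs reported 130.3 → residual 0.0 km
A, B, D are mutually consistent (residuals ≈ 0); C is off by 55.4 km.

C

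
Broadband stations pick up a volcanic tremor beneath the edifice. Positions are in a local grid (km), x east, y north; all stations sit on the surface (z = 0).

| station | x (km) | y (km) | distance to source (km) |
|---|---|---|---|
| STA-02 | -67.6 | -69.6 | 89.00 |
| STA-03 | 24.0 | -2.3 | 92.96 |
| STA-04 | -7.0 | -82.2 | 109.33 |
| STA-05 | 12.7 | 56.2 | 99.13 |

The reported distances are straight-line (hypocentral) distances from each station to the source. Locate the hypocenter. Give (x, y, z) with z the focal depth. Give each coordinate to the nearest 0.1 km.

Each station gives a sphere (x−x_i)² + (y−y_i)² + z² = d_i² (stations at z=0).
Subtracting the STA-02 sphere from STA-03 and STA-04: z² cancels, leaving linear equations in x and y:
183.2 x + 134.6 y = -9553.19
121.2 x − 25.2 y = -6640.13
Solving: x ≈ -54.204, y ≈ 2.801 km (keep extra digits for the depth step; rounded: -54.2, 2.8).
Then from the STA-02 sphere: z² = 89.00² − (x + 67.6)² − (y + 69.6)² with x = -54.204, y = 2.801, so z ≈ 49.996 ≈ 50.0 km.
Check against STA-05 (with the unrounded solution): distance 99.13 ≈ 99.13 km. ✓

x ≈ -54.2 km, y ≈ 2.8 km, depth ≈ 50.0 km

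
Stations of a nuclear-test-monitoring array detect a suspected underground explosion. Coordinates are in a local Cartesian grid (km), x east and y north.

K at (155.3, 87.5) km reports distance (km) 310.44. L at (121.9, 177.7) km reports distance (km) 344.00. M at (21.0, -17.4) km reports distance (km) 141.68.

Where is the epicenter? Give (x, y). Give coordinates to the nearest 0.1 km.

(-106.2, -79.8)

Circle about each station: (x − 155.3)² + (y − 87.5)² = 310.44²; (x − 121.9)² + (y − 177.7)² = 344.00²; (x − 21.0)² + (y + 17.4)² = 141.68².
Subtracting the K equation from the L and M equations removes the quadratic terms:
-66.8 x + 180.4 y = -7300.45
-268.6 x − 209.8 y = 45269.19
Solving the 2×2 system: x ≈ -106.2, y ≈ -79.8 km.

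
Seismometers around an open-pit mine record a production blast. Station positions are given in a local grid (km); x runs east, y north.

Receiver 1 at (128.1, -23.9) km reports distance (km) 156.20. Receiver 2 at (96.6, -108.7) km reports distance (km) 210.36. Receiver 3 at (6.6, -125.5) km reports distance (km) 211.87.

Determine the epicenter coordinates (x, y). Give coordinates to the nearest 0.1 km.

(17.2, 86.1)

Circle about each station: (x − 128.1)² + (y + 23.9)² = 156.20²; (x − 96.6)² + (y + 108.7)² = 210.36²; (x − 6.6)² + (y + 125.5)² = 211.87².
Subtracting the Receiver 1 equation from the Receiver 2 and Receiver 3 equations removes the quadratic terms:
-63.0 x − 169.6 y = -15686.46
-243.0 x − 203.2 y = -21677.47
Solving the 2×2 system: x ≈ 17.2, y ≈ 86.1 km.
Check against Receiver 1 (with the unrounded x, y): √((x − 128.1)²+(y + 23.9)²) = 156.19 ≈ 156.20 km. ✓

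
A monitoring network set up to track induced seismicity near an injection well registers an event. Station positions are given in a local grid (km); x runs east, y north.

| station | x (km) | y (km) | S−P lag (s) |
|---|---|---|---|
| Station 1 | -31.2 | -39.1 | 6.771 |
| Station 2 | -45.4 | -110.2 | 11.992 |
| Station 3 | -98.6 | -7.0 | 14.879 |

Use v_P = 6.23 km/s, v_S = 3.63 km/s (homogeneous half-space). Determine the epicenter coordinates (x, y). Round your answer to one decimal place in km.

27.6 km east, -35.7 km north

Distance from S−P lag: d = Δt · v_P v_S / (v_P − v_S) = Δt · (6.23·3.63)/(6.23−3.63) ≈ 8.6980·Δt.
So d_Station 1 = 58.89, d_Station 2 = 104.31, d_Station 3 = 129.42 km.
Circle about each station: (x + 31.2)² + (y + 39.1)² = 58.89²; (x + 45.4)² + (y + 110.2)² = 104.31²; (x + 98.6)² + (y + 7.0)² = 129.42².
Subtracting the Station 1 equation from the Station 2 and Station 3 equations removes the quadratic terms:
-28.4 x − 142.2 y = 4290.41
-134.8 x + 64.2 y = -6012.79
Solving the 2×2 system: x ≈ 27.6, y ≈ -35.7 km.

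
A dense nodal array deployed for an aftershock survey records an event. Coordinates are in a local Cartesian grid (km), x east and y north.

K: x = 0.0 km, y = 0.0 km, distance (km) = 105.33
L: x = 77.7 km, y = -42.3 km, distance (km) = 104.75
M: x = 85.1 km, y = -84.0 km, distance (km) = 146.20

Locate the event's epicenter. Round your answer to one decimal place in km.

Circle about each station: x² + y² = 105.33²; (x − 77.7)² + (y + 42.3)² = 104.75²; (x − 85.1)² + (y + 84.0)² = 146.20².
Subtracting the K equation from the L and M equations removes the quadratic terms:
155.4 x − 84.6 y = 7948.43
170.2 x − 168.0 y = 4017.98
Solving the 2×2 system: x ≈ 85.0, y ≈ 62.2 km.

85.0 km east, 62.2 km north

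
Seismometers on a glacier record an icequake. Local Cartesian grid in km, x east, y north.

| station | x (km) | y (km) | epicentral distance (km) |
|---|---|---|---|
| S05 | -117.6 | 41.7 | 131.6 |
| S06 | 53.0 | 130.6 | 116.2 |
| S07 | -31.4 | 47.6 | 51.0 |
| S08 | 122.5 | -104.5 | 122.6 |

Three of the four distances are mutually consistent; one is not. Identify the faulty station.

Solve using three stations at a time. Using S05, S06, S07 (subtract circle equations pairwise → linear system) gives (x, y) ≈ (12.4, 21.8).
Distances from that point to each station vs reported:
  S05: calculated 131.6 vs reported 131.6 → residual 0.0 km
  S06: calculated 116.1 vs reported 116.2 → residual 0.1 km
  S07: calculated 50.9 vs reported 51.0 → residual 0.1 km
  S08: calculated 167.5 vs reported 122.6 → residual 44.9 km
S05, S06, S07 are mutually consistent (residuals ≈ 0); S08 is off by 44.9 km.

S08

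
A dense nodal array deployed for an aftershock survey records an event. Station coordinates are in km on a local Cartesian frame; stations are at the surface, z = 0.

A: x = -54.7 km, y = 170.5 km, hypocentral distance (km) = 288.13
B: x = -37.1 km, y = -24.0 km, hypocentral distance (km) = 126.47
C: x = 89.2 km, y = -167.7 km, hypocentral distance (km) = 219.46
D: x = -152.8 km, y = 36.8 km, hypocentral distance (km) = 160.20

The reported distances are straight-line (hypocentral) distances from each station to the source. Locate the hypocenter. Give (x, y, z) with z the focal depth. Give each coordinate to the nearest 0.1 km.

Each station gives a sphere (x−x_i)² + (y−y_i)² + z² = d_i² (stations at z=0).
Subtracting the A sphere from B and C: z² cancels, leaving linear equations in x and y:
35.2 x − 389.0 y = 36914.31
287.8 x − 676.4 y = 38873.80
Solving: x ≈ -111.713, y ≈ -105.004 km (keep extra digits for the depth step; rounded: -111.7, -105.0).
Then from the A sphere: z² = 288.13² − (x + 54.7)² − (y − 170.5)² with x = -111.713, y = -105.004, so z ≈ 62.177 ≈ 62.2 km.

x ≈ -111.7 km, y ≈ -105.0 km, depth ≈ 62.2 km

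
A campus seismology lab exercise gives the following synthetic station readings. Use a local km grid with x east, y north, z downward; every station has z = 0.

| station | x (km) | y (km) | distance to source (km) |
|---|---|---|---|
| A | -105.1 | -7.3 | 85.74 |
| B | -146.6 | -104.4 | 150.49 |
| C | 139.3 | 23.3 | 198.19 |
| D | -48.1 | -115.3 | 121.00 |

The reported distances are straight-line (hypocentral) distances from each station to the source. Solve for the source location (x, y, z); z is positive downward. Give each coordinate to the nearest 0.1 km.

x ≈ -45.8 km, y ≈ -11.3 km, depth ≈ 61.8 km

Each station gives a sphere (x−x_i)² + (y−y_i)² + z² = d_i² (stations at z=0).
Subtracting the A sphere from B and C: z² cancels, leaving linear equations in x and y:
-83.0 x − 194.2 y = 5995.73
488.8 x + 61.2 y = -23079.85
Solving: x ≈ -45.803, y ≈ -11.298 km (keep extra digits for the depth step; rounded: -45.8, -11.3).
Then from the A sphere: z² = 85.74² − (x + 105.1)² − (y + 7.3)² with x = -45.803, y = -11.298, so z ≈ 61.800 ≈ 61.8 km.
Check against D (with the unrounded solution): distance 121.00 ≈ 121.00 km. ✓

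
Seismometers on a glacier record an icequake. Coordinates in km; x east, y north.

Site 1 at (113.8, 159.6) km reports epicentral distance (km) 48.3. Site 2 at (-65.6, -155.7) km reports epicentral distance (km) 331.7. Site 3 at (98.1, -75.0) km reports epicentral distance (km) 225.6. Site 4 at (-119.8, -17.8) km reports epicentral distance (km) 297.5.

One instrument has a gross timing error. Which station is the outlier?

Site 4

Solve using three stations at a time. Using Site 1, Site 2, Site 3 (subtract circle equations pairwise → linear system) gives (x, y) ≈ (66.8, 148.4).
Distances from that point to each station vs reported:
  Site 1: calculated 48.3 vs reported 48.3 → residual 0.0 km
  Site 2: calculated 331.7 vs reported 331.7 → residual 0.0 km
  Site 3: calculated 225.6 vs reported 225.6 → residual 0.0 km
  Site 4: calculated 249.9 vs reported 297.5 → residual 47.6 km
Site 1, Site 2, Site 3 are mutually consistent (residuals ≈ 0); Site 4 is off by 47.6 km.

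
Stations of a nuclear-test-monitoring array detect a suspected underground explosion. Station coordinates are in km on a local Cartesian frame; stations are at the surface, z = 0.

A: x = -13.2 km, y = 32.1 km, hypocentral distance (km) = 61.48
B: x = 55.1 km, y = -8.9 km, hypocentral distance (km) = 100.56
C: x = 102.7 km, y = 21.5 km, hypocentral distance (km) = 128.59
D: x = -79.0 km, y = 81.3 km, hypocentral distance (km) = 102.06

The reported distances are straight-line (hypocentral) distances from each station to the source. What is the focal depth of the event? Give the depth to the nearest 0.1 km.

Each station gives a sphere (x−x_i)² + (y−y_i)² + z² = d_i² (stations at z=0).
Subtracting the A sphere from B and C: z² cancels, leaving linear equations in x and y:
136.6 x − 82.0 y = -4421.95
231.8 x − 21.2 y = -2950.71
Solving: x ≈ -9.199, y ≈ 38.602 km (keep extra digits for the depth step; rounded: -9.2, 38.6).
Then from the A sphere: z² = 61.48² − (x + 13.2)² − (y − 32.1)² with x = -9.199, y = 38.602, so z ≈ 61.004 ≈ 61.0 km.

z ≈ 61.0 km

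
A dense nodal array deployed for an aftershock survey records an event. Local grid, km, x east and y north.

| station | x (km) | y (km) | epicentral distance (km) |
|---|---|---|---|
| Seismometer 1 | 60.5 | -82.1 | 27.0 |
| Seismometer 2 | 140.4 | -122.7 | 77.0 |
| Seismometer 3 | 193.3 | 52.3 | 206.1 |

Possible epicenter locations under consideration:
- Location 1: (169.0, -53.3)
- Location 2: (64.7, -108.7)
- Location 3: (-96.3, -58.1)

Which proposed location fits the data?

Location 2

For each candidate, compare |candidate − station| to the reported distance:
Location 1: residuals Seismometer 1 85.3, Seismometer 2 1.9, Seismometer 3 97.7 → max 97.7 km
Location 2: residuals Seismometer 1 0.1, Seismometer 2 0.0, Seismometer 3 0.0 → max 0.1 km
Location 3: residuals Seismometer 1 131.6, Seismometer 2 168.4, Seismometer 3 103.8 → max 168.4 km
Only Location 2 has all residuals ≈ 0.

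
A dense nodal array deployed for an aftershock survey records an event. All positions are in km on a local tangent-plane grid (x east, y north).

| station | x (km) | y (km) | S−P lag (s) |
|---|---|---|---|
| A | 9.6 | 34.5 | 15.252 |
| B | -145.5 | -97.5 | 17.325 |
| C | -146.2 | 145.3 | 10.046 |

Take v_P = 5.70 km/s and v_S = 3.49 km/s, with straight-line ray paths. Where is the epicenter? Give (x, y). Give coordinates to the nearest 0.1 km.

Distance from S−P lag: d = Δt · v_P v_S / (v_P − v_S) = Δt · (5.70·3.49)/(5.70−3.49) ≈ 9.0014·Δt.
So d_A = 137.29, d_B = 155.95, d_C = 90.43 km.
Circle about each station: (x − 9.6)² + (y − 34.5)² = 137.29²; (x + 145.5)² + (y + 97.5)² = 155.95²; (x + 146.2)² + (y − 145.3)² = 90.43².
Subtracting the A equation from the B and C equations removes the quadratic terms:
-310.2 x − 264.0 y = 23922.23
-311.6 x + 221.6 y = 51875.08
Solving the 2×2 system: x ≈ -125.8, y ≈ 57.2 km.
Check against A (with the unrounded x, y): √((x − 9.6)²+(y − 34.5)²) = 137.29 ≈ 137.29 km. ✓

x ≈ -125.8 km, y ≈ 57.2 km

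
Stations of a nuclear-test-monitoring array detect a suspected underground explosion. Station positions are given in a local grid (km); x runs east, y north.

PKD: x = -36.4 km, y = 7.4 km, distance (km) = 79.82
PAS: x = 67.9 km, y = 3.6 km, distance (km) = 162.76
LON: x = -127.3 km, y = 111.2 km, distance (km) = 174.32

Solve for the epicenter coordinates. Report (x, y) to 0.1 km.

-83.0 km east, -57.4 km north

Circle about each station: (x + 36.4)² + (y − 7.4)² = 79.82²; (x − 67.9)² + (y − 3.6)² = 162.76²; (x + 127.3)² + (y − 111.2)² = 174.32².
Subtracting the PKD equation from the PAS and LON equations removes the quadratic terms:
208.6 x − 7.6 y = -16875.94
-181.8 x + 207.6 y = 3174.78
Solving the 2×2 system: x ≈ -83.0, y ≈ -57.4 km.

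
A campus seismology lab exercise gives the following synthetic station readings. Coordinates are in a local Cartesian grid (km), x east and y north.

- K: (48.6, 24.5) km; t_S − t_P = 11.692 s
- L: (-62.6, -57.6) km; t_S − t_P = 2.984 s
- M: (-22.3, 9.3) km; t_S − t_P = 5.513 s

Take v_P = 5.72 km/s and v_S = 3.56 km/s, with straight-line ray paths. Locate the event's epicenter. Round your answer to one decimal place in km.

-41.5 km east, -39.0 km north

Distance from S−P lag: d = Δt · v_P v_S / (v_P − v_S) = Δt · (5.72·3.56)/(5.72−3.56) ≈ 9.4274·Δt.
So d_K = 110.23, d_L = 28.13, d_M = 51.97 km.
Circle about each station: (x − 48.6)² + (y − 24.5)² = 110.23²; (x + 62.6)² + (y + 57.6)² = 28.13²; (x + 22.3)² + (y − 9.3)² = 51.97².
Subtracting pairs of circle equations eliminates x²+y² and gives linear equations (the radical axes):
-222.4 x − 164.2 y = 15633.67
-141.8 x − 30.4 y = 7071.34
Solving the 2×2 system: x ≈ -41.5, y ≈ -39.0 km.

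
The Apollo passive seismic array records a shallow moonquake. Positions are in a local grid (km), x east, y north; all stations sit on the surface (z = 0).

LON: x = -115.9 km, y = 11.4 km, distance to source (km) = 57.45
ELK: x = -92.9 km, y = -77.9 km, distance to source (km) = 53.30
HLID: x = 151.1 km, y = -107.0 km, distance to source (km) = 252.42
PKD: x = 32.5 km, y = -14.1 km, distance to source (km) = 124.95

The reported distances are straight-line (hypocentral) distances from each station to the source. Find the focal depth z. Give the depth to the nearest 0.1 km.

Each station gives a sphere (x−x_i)² + (y−y_i)² + z² = d_i² (stations at z=0).
Subtracting the LON sphere from ELK and HLID: z² cancels, leaving linear equations in x and y:
46.0 x − 178.6 y = 1595.66
534.0 x − 236.8 y = -39697.91
Solving: x ≈ -88.399, y ≈ -31.702 km (keep extra digits for the depth step; rounded: -88.4, -31.7).
Then from the LON sphere: z² = 57.45² − (x + 115.9)² − (y − 11.4)² with x = -88.399, y = -31.702, so z ≈ 26.200 ≈ 26.2 km.

26.2 km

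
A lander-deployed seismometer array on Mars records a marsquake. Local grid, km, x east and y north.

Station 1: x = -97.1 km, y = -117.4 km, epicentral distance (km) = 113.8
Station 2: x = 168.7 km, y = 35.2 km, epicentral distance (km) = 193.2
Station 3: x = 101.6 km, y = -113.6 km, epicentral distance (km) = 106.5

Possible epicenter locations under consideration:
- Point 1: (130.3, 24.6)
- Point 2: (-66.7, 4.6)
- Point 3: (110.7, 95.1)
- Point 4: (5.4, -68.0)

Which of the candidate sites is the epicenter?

For each candidate, compare |candidate − station| to the reported distance:
Point 1: residuals Station 1 154.3, Station 2 153.4, Station 3 34.6 → max 154.3 km
Point 2: residuals Station 1 11.9, Station 2 44.2, Station 3 99.2 → max 99.2 km
Point 3: residuals Station 1 183.4, Station 2 109.8, Station 3 102.4 → max 183.4 km
Point 4: residuals Station 1 0.0, Station 2 0.0, Station 3 0.0 → max 0.0 km
Only Point 4 has all residuals ≈ 0.

Point 4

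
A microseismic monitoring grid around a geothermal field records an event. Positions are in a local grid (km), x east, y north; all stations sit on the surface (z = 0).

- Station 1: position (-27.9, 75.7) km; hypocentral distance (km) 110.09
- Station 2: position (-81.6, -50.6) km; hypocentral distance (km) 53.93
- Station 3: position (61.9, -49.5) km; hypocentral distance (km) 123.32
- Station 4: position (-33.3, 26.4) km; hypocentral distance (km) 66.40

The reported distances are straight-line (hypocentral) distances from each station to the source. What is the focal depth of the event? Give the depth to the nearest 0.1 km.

depth ≈ 37.6 km

Each station gives a sphere (x−x_i)² + (y−y_i)² + z² = d_i² (stations at z=0).
Subtracting the Station 1 sphere from Station 2 and Station 3: z² cancels, leaving linear equations in x and y:
-107.4 x − 252.6 y = 11921.38
179.6 x − 250.4 y = -3315.05
Solving: x ≈ -52.899, y ≈ -24.703 km (keep extra digits for the depth step; rounded: -52.9, -24.7).
Then from the Station 1 sphere: z² = 110.09² − (x + 27.9)² − (y − 75.7)² with x = -52.899, y = -24.703, so z ≈ 37.604 ≈ 37.6 km.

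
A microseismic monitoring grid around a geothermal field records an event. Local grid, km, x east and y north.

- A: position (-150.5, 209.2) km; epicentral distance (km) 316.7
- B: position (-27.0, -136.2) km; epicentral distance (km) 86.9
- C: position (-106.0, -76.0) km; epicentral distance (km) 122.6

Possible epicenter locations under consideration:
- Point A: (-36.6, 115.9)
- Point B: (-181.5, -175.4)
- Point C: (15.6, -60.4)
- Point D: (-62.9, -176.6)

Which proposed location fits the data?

Point C

For each candidate, compare |candidate − station| to the reported distance:
Point A: residuals A 169.5, B 165.4, C 81.5 → max 169.5 km
Point B: residuals A 69.1, B 72.5, C 2.2 → max 72.5 km
Point C: residuals A 0.0, B 0.1, C 0.0 → max 0.1 km
Point D: residuals A 78.9, B 32.9, C 13.2 → max 78.9 km
Only Point C has all residuals ≈ 0.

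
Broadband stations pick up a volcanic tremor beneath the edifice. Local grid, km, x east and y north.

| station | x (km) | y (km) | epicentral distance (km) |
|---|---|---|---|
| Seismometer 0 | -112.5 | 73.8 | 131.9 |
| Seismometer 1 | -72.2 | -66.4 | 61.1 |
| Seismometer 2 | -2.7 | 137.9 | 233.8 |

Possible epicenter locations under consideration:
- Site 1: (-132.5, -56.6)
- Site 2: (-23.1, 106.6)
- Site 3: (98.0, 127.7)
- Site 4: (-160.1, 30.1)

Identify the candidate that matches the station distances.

Site 1

For each candidate, compare |candidate − station| to the reported distance:
Site 1: residuals Seismometer 0 0.0, Seismometer 1 0.0, Seismometer 2 0.0 → max 0.0 km
Site 2: residuals Seismometer 0 36.7, Seismometer 1 118.7, Seismometer 2 196.4 → max 196.4 km
Site 3: residuals Seismometer 0 85.4, Seismometer 1 197.1, Seismometer 2 132.6 → max 197.1 km
Site 4: residuals Seismometer 0 67.3, Seismometer 1 69.4, Seismometer 2 43.0 → max 69.4 km
Only Site 1 has all residuals ≈ 0.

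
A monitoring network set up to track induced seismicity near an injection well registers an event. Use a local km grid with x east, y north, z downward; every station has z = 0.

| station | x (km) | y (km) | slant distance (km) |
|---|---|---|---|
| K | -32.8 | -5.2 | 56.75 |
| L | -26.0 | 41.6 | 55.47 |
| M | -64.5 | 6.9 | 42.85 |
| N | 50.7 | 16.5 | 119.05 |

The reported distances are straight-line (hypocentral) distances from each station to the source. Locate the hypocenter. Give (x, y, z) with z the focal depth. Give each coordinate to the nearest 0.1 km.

(-61.5, 24.4, 39.0)

Each station gives a sphere (x−x_i)² + (y−y_i)² + z² = d_i² (stations at z=0).
Subtracting the K sphere from L and M: z² cancels, leaving linear equations in x and y:
13.6 x + 93.6 y = 1447.32
-63.4 x + 24.2 y = 4489.42
Solving: x ≈ -61.498, y ≈ 24.398 km (keep extra digits for the depth step; rounded: -61.5, 24.4).
Then from the K sphere: z² = 56.75² − (x + 32.8)² − (y + 5.2)² with x = -61.498, y = 24.398, so z ≈ 38.999 ≈ 39.0 km.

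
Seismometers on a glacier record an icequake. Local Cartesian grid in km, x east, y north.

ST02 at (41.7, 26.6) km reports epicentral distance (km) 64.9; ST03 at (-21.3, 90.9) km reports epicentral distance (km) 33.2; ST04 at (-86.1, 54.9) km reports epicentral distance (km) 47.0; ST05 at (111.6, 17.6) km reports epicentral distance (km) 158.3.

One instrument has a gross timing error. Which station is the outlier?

Solve using three stations at a time. Using ST03, ST04, ST05 (subtract circle equations pairwise → linear system) gives (x, y) ≈ (-39.9, 63.4).
Distances from that point to each station vs reported:
  ST02: calculated 89.5 vs reported 64.9 → residual 24.6 km
  ST03: calculated 33.2 vs reported 33.2 → residual 0.0 km
  ST04: calculated 47.0 vs reported 47.0 → residual 0.0 km
  ST05: calculated 158.3 vs reported 158.3 → residual 0.0 km
ST03, ST04, ST05 are mutually consistent (residuals ≈ 0); ST02 is off by 24.6 km.

ST02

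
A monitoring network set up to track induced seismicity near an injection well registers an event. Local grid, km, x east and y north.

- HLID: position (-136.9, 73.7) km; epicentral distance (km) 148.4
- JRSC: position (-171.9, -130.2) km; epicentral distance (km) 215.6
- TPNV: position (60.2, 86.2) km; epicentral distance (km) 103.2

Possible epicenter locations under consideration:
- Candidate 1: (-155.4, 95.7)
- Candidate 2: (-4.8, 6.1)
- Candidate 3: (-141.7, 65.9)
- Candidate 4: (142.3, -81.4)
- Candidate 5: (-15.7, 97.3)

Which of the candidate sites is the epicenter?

For each candidate, compare |candidate − station| to the reported distance:
Candidate 1: residuals HLID 119.7, JRSC 10.9, TPNV 112.6 → max 119.7 km
Candidate 2: residuals HLID 0.0, JRSC 0.0, TPNV 0.0 → max 0.0 km
Candidate 3: residuals HLID 139.2, JRSC 17.2, TPNV 99.7 → max 139.2 km
Candidate 4: residuals HLID 171.0, JRSC 102.4, TPNV 83.4 → max 171.0 km
Candidate 5: residuals HLID 24.9, JRSC 60.4, TPNV 26.5 → max 60.4 km
Only Candidate 2 has all residuals ≈ 0.

Candidate 2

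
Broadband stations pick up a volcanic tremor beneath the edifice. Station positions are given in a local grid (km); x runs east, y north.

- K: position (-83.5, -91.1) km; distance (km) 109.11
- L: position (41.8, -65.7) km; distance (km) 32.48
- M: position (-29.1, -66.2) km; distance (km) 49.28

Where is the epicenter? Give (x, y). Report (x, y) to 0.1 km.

x ≈ 15.9 km, y ≈ -46.1 km

Circle about each station: (x + 83.5)² + (y + 91.1)² = 109.11²; (x − 41.8)² + (y + 65.7)² = 32.48²; (x + 29.1)² + (y + 66.2)² = 49.28².
Subtracting the K equation from the L and M equations removes the quadratic terms:
250.6 x + 50.8 y = 1642.31
108.8 x + 49.8 y = -565.74
Solving the 2×2 system: x ≈ 15.9, y ≈ -46.1 km.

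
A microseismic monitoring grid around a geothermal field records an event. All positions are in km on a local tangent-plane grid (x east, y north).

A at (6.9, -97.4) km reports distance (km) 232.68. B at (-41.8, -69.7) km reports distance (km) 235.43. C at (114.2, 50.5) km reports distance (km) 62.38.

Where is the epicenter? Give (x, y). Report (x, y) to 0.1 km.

(107.3, 112.5)

Circle about each station: (x − 6.9)² + (y + 97.4)² = 232.68²; (x + 41.8)² + (y + 69.7)² = 235.43²; (x − 114.2)² + (y − 50.5)² = 62.38².
Subtracting pairs of circle equations eliminates x²+y² and gives linear equations (the radical axes):
-97.4 x + 55.4 y = -4216.34
214.6 x + 295.8 y = 56306.24
Solving the 2×2 system: x ≈ 107.3, y ≈ 112.5 km.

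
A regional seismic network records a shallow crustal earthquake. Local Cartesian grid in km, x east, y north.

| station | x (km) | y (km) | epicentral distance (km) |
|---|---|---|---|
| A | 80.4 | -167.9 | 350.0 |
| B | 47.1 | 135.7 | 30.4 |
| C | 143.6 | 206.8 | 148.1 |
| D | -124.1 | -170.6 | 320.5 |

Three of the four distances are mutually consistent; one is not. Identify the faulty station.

A

Solve using three stations at a time. Using B, C, D (subtract circle equations pairwise → linear system) gives (x, y) ≈ (32.2, 109.2).
Distances from that point to each station vs reported:
  A: calculated 281.3 vs reported 350.0 → residual 68.7 km
  B: calculated 30.4 vs reported 30.4 → residual 0.0 km
  C: calculated 148.1 vs reported 148.1 → residual 0.0 km
  D: calculated 320.5 vs reported 320.5 → residual 0.0 km
B, C, D are mutually consistent (residuals ≈ 0); A is off by 68.7 km.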